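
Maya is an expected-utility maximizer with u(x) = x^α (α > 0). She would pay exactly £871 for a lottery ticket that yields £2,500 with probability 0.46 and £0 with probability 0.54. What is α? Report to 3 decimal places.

α ≈ 0.736

EU(lottery) = 0.46·2500^α + 0.54·0 = 0.46·2500^α.
Indifference: 871^α = 0.46·2500^α, so (871/2500)^α = 0.46.
Taking logs: α·ln(871/2500) = ln(0.46), so α = -0.776529 / -1.054404 ≈ 0.736.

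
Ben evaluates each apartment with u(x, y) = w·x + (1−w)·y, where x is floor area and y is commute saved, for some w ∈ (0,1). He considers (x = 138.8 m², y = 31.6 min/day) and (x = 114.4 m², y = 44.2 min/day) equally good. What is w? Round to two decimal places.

Indifference: w·138.8 + (1−w)·31.6 = w·114.4 + (1−w)·44.2.
w·(138.8−114.4) = (1−w)·(44.2−31.6), i.e. w·24.4 = (1−w)·12.6.
So w/(1−w) = 12.6/24.4 = 0.5164, giving w = 12.6/(24.4+12.6) = 0.34.

w = 0.34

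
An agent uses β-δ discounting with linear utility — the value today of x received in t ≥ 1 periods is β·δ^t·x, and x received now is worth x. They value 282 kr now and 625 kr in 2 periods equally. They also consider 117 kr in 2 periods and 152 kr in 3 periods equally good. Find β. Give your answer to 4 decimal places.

The second indifference involves only future payoffs, so β cancels: β·δ^2·117 = β·δ^3·152, giving δ = 117/152 = 0.76974.
The first indifference: 282 = β·δ^2·625, so β = 282/(δ^2·625) = 282/(0.59249·625) ≈ 0.7615.

β ≈ 0.7615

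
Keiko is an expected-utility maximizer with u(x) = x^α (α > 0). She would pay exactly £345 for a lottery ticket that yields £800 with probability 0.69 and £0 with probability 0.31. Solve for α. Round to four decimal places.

The lottery's expected utility is 0.69·u(800) + 0.31·u(0) = 0.69·800^α (since u(0) = 0 for α > 0).
Setting u(345) equal to that: 345^α = 0.69·800^α ⇒ (345/800)^α = 0.69.
α = ln(0.69) / ln(345/800) = -0.3710637/-0.8410673 ≈ 0.4412.

α ≈ 0.4412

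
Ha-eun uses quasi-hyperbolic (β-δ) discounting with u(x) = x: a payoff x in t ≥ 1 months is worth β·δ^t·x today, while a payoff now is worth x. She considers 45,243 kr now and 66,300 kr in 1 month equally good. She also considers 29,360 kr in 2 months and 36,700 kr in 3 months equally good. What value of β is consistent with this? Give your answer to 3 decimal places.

The second indifference involves only future payoffs, so β cancels: β·δ^2·29360 = β·δ^3·36700, giving δ = 29360/36700 = 0.80000.
The first indifference: 45243 = β·δ·66300, so β = 45243/(δ·66300) = 45243/(0.80000·66300) ≈ 0.853.

β ≈ 0.853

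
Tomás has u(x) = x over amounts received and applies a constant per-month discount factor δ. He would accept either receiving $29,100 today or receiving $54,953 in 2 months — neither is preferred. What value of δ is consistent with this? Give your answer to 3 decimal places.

Indifference means u(29100) = δ^2 · u(54953), so δ^2 = u(29100)/u(54953).
With u(x) = x: δ^2 = 29100/54953 = 0.52954.
Hence δ = (0.52954)^(1/2) = 0.72770.

δ ≈ 0.728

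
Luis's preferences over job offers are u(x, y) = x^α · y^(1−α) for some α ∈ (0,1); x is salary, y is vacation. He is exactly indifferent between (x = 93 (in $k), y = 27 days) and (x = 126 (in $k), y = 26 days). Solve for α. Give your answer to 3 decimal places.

The Cobb–Douglas utilities coincide, so 93^α·27^(1−α) = 126^α·26^(1−α).
Rearrange to (93/126)^α = (26/27)^(1−α) and take logs: α·-0.303682 = (1−α)·-0.037740.
Thus α·(-0.341422) = -0.037740, so α = -0.037740/-0.341422 ≈ 0.111.

α ≈ 0.111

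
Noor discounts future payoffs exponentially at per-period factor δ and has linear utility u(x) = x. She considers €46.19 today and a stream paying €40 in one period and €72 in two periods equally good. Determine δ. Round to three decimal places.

The stream is worth 40δ + 72δ² today, so 40δ + 72δ² = 46.19.
Rearranged: 72δ² + 40δ − 46.19 = 0.
The positive root is δ = [−40 + √(40² + 4·72·46.19)] / (2·72) = (−40 + 122.077)/144 ≈ 0.570.

δ ≈ 0.570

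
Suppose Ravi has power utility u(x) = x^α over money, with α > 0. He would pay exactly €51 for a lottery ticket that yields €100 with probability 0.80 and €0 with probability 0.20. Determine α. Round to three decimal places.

The lottery's expected utility is 0.80·u(100) + 0.20·u(0) = 0.80·100^α (since u(0) = 0 for α > 0).
Equating: 51^α = 0.80·100^α, i.e. 0.5100^α = 0.80.
α = ln(0.80) / ln(51/100) = -0.223144/-0.673345 ≈ 0.331.

α ≈ 0.331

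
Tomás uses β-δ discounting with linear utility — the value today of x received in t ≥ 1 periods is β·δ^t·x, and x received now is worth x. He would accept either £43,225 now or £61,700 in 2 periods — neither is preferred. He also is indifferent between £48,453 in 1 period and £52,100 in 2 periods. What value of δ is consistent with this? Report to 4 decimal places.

The second indifference involves only future payoffs, so β cancels: β·δ^1·48453 = β·δ^2·52100, giving δ = 48453/52100 = 0.93000.

δ ≈ 0.9300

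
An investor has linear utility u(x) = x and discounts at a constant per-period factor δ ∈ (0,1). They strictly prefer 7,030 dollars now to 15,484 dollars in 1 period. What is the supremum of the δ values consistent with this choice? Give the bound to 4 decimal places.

The preference means 7030 > δ·15484.
Dividing through by 15484 gives δ < 0.45402.

δ < 0.4540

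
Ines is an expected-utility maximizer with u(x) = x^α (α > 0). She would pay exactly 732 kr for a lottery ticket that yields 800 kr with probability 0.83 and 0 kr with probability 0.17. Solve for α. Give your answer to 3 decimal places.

The lottery's expected utility is 0.83·u(800) + 0.17·u(0) = 0.83·800^α (since u(0) = 0 for α > 0).
Equating: 732^α = 0.83·800^α, i.e. 0.9150^α = 0.83.
α = ln(0.83) / ln(732/800) = -0.186330/-0.088831 ≈ 2.098.

α ≈ 2.098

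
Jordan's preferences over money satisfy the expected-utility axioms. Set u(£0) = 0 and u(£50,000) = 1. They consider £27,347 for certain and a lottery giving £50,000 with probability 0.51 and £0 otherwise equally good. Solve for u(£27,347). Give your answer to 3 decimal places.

The indifference gives u(£27,347) = 0.51·u(£50,000) + 0.49·u(£0) = 0.51·1 + 0.49·0 = 0.51.

0.510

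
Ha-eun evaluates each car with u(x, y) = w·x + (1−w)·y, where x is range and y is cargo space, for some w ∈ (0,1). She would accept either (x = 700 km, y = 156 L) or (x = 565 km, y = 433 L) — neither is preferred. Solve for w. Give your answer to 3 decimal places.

Indifference: w·700 + (1−w)·156 = w·565 + (1−w)·433.
w·(700−565) = (1−w)·(433−156), i.e. w·135 = (1−w)·277.
The marginal rate of substitution is 277/135, so w = 277/(135+277) = 0.672.

w = 0.672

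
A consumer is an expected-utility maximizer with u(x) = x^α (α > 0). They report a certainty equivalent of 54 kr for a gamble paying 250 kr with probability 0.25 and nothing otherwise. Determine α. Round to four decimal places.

α ≈ 0.9046

EU(lottery) = 0.25·250^α + 0.75·0 = 0.25·250^α.
Indifference: 54^α = 0.25·250^α, so (54/250)^α = 0.25.
Take logs: α = ln 0.25 / ln(54/250) ≈ 0.904610.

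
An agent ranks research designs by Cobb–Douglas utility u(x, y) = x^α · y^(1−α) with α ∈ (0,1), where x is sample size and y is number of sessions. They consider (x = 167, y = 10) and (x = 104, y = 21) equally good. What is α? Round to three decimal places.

α ≈ 0.610

Indifference: 167^α · 10^(1−α) = 104^α · 21^(1−α).
Taking logs: α·ln 167 + (1−α)·ln 10 = α·ln 104 + (1−α)·ln 21, i.e. α·0.473603 = (1−α)·0.741937.
Thus α·(1.215540) = 0.741937, so α = 0.741937/1.215540 ≈ 0.610.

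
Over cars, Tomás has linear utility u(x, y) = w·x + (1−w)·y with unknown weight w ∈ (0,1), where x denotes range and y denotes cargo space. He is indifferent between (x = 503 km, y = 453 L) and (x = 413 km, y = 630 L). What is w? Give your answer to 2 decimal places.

u(503,453) = u(413,630) means w·503 + (1−w)·453 = w·413 + (1−w)·630.
Rearranging, 90·w − 177·(1−w) = 0.
The marginal rate of substitution is 177/90, so w = 177/(90+177) = 0.66.

w = 0.66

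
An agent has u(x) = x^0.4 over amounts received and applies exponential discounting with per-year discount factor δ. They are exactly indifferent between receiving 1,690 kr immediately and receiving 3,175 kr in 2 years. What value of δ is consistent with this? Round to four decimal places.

δ ≈ 0.8815

The payoff in 2 years is discounted by δ^2, so u(1690) = δ^2·u(3175) and δ^2 = u(1690)/u(3175).
Since u(x) = x^0.4, δ^2 = (1690/3175)^0.4 = 0.53228^0.4 = 0.77706.
So δ = 0.77706^(1/2) ≈ 0.8815.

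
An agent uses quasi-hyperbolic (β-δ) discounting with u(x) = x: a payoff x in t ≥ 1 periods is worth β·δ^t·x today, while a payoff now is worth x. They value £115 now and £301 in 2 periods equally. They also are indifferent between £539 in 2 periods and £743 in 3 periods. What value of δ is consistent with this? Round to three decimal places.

The second indifference involves only future payoffs, so β cancels: β·δ^2·539 = β·δ^3·743, giving δ = 539/743 = 0.72544.

δ ≈ 0.725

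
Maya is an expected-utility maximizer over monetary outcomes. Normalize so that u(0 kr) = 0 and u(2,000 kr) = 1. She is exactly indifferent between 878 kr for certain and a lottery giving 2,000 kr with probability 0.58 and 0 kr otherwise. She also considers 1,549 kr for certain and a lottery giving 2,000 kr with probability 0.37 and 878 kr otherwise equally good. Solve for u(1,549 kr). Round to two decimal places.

First, u(878 kr) = 0.58·u(2,000 kr) + 0.42·u(0 kr) = 0.58.
Chaining: u(1,549 kr) = 0.37·1.00 + 0.63·0.58 = 0.7354.

0.74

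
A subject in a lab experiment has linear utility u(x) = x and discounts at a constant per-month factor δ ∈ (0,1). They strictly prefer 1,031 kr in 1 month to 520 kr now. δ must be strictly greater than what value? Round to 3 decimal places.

The preference means 520 < δ·1031.
Dividing through by 1031 gives δ > 0.50436.

δ > 0.504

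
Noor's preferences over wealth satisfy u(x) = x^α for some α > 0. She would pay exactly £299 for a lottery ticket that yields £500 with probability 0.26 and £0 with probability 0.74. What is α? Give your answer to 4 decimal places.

α ≈ 2.6199

EU(lottery) = 0.26·500^α + 0.74·0 = 0.26·500^α.
Setting u(299) equal to that: 299^α = 0.26·500^α ⇒ (299/500)^α = 0.26.
Take logs: α = ln 0.26 / ln(299/500) ≈ 2.619927.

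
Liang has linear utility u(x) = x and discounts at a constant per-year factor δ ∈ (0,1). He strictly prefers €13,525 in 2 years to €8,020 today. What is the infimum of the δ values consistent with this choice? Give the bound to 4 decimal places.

Comparing present values: 8020 < δ^2·13525.
So δ^2 > 8020/13525 = 0.59298; taking the square root of both positive sides preserves the inequality.
δ > 0.59298^(1/2) = 0.7700.

δ > 0.7700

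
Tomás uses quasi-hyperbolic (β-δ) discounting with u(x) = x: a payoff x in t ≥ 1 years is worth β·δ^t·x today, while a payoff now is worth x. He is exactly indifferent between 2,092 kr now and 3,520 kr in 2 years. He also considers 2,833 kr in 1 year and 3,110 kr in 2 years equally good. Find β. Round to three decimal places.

β ≈ 0.716

The second indifference involves only future payoffs, so β cancels: β·δ^1·2833 = β·δ^2·3110, giving δ = 2833/3110 = 0.91093.
Now use the now-vs-future pair: 2092 = β·δ^2·3520 gives β = 2092/(0.82980·3520) ≈ 0.716.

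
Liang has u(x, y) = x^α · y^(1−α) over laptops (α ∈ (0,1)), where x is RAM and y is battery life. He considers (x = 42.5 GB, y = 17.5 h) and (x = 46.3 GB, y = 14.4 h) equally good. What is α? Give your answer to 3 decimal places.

The Cobb–Douglas utilities coincide, so 42.5^α·17.5^(1−α) = 46.3^α·14.4^(1−α).
Taking logs: α·ln 42.5 + (1−α)·ln 17.5 = α·ln 46.3 + (1−α)·ln 14.4, i.e. α·-0.085638 = (1−α)·-0.194973.
With A = -0.085638 and B = -0.194973: α·A = (1−α)·B, so α = B/(A+B) = -0.194973/-0.280611 ≈ 0.695.

α ≈ 0.695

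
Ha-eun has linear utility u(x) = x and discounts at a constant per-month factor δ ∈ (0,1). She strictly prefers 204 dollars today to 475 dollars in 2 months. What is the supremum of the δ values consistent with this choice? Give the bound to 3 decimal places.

Comparing present values: 204 > δ^2·475.
Dividing by 475: δ^2 < 0.42947. Both sides are positive, so the square root keeps the direction.
δ < 0.42947^(1/2) = 0.655.

δ < 0.655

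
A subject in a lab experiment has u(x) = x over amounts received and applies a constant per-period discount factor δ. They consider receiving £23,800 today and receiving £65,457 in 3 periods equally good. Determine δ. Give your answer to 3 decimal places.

The payoff in 3 periods is discounted by δ^3, so u(23800) = δ^3·u(65457) and δ^3 = u(23800)/u(65457).
With u(x) = x: δ^3 = 23800/65457 = 0.36360.
So δ = 0.36360^(1/3) ≈ 0.714.

δ ≈ 0.714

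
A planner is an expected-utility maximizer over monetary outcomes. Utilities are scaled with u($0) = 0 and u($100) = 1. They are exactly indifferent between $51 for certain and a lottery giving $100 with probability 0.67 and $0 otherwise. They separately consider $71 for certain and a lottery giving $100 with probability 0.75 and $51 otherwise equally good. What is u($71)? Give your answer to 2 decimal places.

0.92

First, u($51) = 0.67·u($100) + 0.33·u($0) = 0.67.
Then u($71) = 0.75·u($100) + 0.25·u($51) = 0.75·1.00 + 0.25·0.67 = 0.9175.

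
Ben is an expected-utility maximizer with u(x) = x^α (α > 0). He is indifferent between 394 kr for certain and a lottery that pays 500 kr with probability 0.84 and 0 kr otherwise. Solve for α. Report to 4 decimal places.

α ≈ 0.7318

The lottery's expected utility is 0.84·u(500) + 0.16·u(0) = 0.84·500^α (since u(0) = 0 for α > 0).
Setting u(394) equal to that: 394^α = 0.84·500^α ⇒ (394/500)^α = 0.84.
Take logs: α = ln 0.84 / ln(394/500) ≈ 0.731786.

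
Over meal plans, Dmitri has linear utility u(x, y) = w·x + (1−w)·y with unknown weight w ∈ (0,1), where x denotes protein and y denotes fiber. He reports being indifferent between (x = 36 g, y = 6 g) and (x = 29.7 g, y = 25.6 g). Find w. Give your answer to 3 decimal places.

w = 0.757

u(36,6) = u(29.7,25.6) means w·36 + (1−w)·6 = w·29.7 + (1−w)·25.6.
Collecting terms: w·6.3 = (1−w)·19.6.
So w/(1−w) = 19.6/6.3 = 3.1111, giving w = 19.6/(6.3+19.6) = 0.757.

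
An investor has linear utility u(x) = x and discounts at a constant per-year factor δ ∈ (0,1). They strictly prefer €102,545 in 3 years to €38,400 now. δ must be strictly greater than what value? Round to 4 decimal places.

δ > 0.7208

Under u(x) = x this choice says 38400 < δ^3·102545.
Dividing by 102545: δ^3 > 0.37447. Both sides are positive, so the cube root keeps the direction.
δ > (38400/102545)^(1/3) ≈ 0.7208.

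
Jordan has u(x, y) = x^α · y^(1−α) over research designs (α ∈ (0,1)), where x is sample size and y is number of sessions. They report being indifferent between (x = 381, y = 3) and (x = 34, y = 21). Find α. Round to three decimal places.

Indifference: 381^α · 3^(1−α) = 34^α · 21^(1−α).
Rearrange to (381/34)^α = (21/3)^(1−α) and take logs: α·2.416439 = (1−α)·1.945910.
Thus α·(4.362349) = 1.945910, so α = 1.945910/4.362349 ≈ 0.446.

α ≈ 0.446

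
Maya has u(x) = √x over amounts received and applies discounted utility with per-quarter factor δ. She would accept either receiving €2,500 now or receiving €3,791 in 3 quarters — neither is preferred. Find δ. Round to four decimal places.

Indifference means u(2500) = δ^3 · u(3791), so δ^3 = u(2500)/u(3791).
Since u(x) = √x, δ^3 = √(2500/3791) = 0.81207.
Hence δ = (0.81207)^(1/3) = 0.932963.

δ ≈ 0.9330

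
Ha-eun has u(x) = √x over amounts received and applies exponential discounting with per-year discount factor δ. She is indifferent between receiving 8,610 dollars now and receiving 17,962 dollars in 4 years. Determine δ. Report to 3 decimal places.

δ ≈ 0.912

Indifference means u(8610) = δ^4 · u(17962), so δ^4 = u(8610)/u(17962).
With u(x) = √x: δ^4 = √8610/√17962 = √(8610/17962) = 0.69235.
Taking the 4th root: δ = 0.69235^(1/4) ≈ 0.912.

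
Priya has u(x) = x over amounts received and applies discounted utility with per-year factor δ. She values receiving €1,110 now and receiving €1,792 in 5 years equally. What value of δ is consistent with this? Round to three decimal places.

δ ≈ 0.909

Equating discounted utilities: u(1110) = δ^5·u(1792) ⇒ δ^5 = u(1110)/u(1792).
With u(x) = x: δ^5 = 1110/1792 = 0.61942.
Taking the 5th root: δ = 0.61942^(1/5) ≈ 0.909.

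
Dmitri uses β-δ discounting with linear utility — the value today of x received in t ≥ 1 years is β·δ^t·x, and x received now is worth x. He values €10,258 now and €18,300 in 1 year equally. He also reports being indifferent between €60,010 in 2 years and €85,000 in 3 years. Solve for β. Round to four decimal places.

The second indifference involves only future payoffs, so β cancels: β·δ^2·60010 = β·δ^3·85000, giving δ = 60010/85000 = 0.70600.
Now use the now-vs-future pair: 10258 = β·δ·18300 gives β = 10258/(0.70600·18300) ≈ 0.7940.

β ≈ 0.7940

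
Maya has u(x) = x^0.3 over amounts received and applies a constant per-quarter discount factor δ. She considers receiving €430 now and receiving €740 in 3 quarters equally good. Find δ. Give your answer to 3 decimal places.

The payoff in 3 quarters is discounted by δ^3, so u(430) = δ^3·u(740) and δ^3 = u(430)/u(740).
Since u(x) = x^0.3, δ^3 = (430/740)^0.3 = 0.58108^0.3 = 0.84971.
Taking the cube root: δ = 0.84971^(1/3) ≈ 0.947.

δ ≈ 0.947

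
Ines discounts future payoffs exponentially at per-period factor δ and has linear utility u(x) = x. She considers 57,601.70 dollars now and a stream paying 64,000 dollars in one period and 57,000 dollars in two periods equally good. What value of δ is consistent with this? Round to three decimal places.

δ ≈ 0.590

Equating present values: 57601.70 = 64000δ + 57000δ².
That is, 57000δ² + 64000δ − 57601.70 = 0, a quadratic in δ.
The positive root is δ = [−64000 + √(64000² + 4·57000·57601.70)] / (2·57000) = (−64000 + 131260.000)/114000 ≈ 0.590.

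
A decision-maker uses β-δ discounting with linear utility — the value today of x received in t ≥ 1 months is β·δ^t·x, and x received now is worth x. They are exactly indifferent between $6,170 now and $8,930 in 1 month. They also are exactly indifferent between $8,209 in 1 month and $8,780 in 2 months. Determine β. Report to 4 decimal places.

Both payoffs in the second observation are in the future, so β drops out: δ^1·8209 = δ^2·8780 ⇒ δ = 8209/8780 = 0.93497.
The first indifference: 6170 = β·δ·8930, so β = 6170/(δ·8930) = 6170/(0.93497·8930) ≈ 0.7390.

β ≈ 0.7390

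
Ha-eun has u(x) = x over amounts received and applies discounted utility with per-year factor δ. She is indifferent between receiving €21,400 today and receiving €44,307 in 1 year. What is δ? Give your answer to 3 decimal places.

δ ≈ 0.483

Equating discounted utilities: u(21400) = δ·u(44307) ⇒ δ = u(21400)/u(44307).
With u(x) = x: δ = 21400/44307 = 0.48299.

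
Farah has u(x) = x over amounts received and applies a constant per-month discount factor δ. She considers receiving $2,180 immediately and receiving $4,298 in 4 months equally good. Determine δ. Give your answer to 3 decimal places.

δ ≈ 0.844

Equating discounted utilities: u(2180) = δ^4·u(4298) ⇒ δ^4 = u(2180)/u(4298).
With u(x) = x: δ^4 = 2180/4298 = 0.50721.
So δ = 0.50721^(1/4) ≈ 0.844.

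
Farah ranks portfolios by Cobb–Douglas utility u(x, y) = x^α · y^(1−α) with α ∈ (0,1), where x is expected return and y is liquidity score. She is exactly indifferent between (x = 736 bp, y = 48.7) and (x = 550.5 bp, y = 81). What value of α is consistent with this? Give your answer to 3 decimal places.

The Cobb–Douglas utilities coincide, so 736^α·48.7^(1−α) = 550.5^α·81^(1−α).
Rearrange to (736/550.5)^α = (81/48.7)^(1−α) and take logs: α·0.290403 = (1−α)·0.508770.
Thus α·(0.799173) = 0.508770, so α = 0.508770/0.799173 ≈ 0.637.

α ≈ 0.637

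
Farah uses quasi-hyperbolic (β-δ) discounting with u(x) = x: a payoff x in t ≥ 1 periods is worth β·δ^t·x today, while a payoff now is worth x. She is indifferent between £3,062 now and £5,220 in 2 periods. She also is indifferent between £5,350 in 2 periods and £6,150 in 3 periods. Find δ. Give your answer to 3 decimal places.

δ ≈ 0.870

Both payoffs in the second observation are in the future, so β drops out: δ^2·5350 = δ^3·6150 ⇒ δ = 5350/6150 = 0.86992.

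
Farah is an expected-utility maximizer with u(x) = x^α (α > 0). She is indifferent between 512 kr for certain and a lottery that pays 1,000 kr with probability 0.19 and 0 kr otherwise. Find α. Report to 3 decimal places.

α ≈ 2.481

Since u(0) = 0, the lottery's EU is 0.19·1000^α.
Equating: 512^α = 0.19·1000^α, i.e. 0.5120^α = 0.19.
Take logs: α = ln 0.19 / ln(512/1000) ≈ 2.48081.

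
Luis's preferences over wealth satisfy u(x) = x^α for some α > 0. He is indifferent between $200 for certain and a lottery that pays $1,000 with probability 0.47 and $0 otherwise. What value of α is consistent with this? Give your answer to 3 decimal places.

α ≈ 0.469

Since u(0) = 0, the lottery's EU is 0.47·1000^α.
Indifference: 200^α = 0.47·1000^α, so (200/1000)^α = 0.47.
Take logs: α = ln 0.47 / ln(200/1000) ≈ 0.46912.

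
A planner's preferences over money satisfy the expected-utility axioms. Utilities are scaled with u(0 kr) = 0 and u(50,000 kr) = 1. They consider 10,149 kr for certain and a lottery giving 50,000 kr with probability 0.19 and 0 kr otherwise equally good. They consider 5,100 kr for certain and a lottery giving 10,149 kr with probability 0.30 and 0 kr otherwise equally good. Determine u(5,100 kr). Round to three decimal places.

0.057

First, u(10,149 kr) = 0.19·u(50,000 kr) + 0.81·u(0 kr) = 0.19.
Then u(5,100 kr) = 0.30·u(10,149 kr) + 0.70·u(0 kr) = 0.30·0.19 + 0.70·0.00 = 0.0570.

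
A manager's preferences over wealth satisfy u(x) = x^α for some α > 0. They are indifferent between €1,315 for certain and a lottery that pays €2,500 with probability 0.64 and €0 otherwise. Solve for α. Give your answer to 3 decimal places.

EU(lottery) = 0.64·2500^α + 0.36·0 = 0.64·2500^α.
Indifference: 1315^α = 0.64·2500^α, so (1315/2500)^α = 0.64.
Taking logs: α·ln(1315/2500) = ln(0.64), so α = -0.446287 / -0.642454 ≈ 0.695.

α ≈ 0.695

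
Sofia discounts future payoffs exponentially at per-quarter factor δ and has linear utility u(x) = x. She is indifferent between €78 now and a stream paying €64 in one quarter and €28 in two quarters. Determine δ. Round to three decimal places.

δ ≈ 0.880

Present value of the stream is 64·δ + 28·δ². Indifference gives 64δ + 28δ² = 78.
That is, 28δ² + 64δ − 78 = 0, a quadratic in δ.
The positive root is δ = [−64 + √(64² + 4·28·78)] / (2·28) = (−64 + 113.278)/56 ≈ 0.880.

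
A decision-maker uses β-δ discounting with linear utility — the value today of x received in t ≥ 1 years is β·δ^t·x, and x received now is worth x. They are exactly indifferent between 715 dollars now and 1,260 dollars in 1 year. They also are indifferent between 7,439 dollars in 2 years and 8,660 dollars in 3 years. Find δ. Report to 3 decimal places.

δ ≈ 0.859

Both payoffs in the second observation are in the future, so β drops out: δ^2·7439 = δ^3·8660 ⇒ δ = 7439/8660 = 0.85901.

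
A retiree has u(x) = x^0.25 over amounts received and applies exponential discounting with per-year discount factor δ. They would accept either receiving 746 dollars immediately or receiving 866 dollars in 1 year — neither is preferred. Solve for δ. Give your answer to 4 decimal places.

Indifference means u(746) = δ · u(866), so δ = u(746)/u(866).
Since u(x) = x^0.25, δ = (746/866)^0.25 = 0.86143^0.25 = 0.96340.

δ ≈ 0.9634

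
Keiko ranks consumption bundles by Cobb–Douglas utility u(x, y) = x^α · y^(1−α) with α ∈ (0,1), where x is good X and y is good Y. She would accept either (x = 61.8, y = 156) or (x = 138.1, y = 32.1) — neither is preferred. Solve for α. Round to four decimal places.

The Cobb–Douglas utilities coincide, so 61.8^α·156^(1−α) = 138.1^α·32.1^(1−α).
(61.8/138.1)^α = (32.1/156)^(1−α); take logs: α·ln(61.8/138.1) = (1−α)·ln(32.1/156), i.e. α·-0.8040747 = (1−α)·-1.5810000.
With A = -0.8040747 and B = -1.5810000: α·A = (1−α)·B, so α = B/(A+B) = -1.5810000/-2.3850747 ≈ 0.6629.

α ≈ 0.6629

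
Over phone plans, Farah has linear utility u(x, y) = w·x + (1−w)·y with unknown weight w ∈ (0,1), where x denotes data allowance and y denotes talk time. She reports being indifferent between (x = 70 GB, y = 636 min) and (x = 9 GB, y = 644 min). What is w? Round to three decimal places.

w = 0.116

Equating utilities: w·70 + (1−w)·636 = w·9 + (1−w)·644.
w·(70−9) = (1−w)·(644−636), i.e. w·61 = (1−w)·8.
Hence w = 8/(61+8) = 8/69 = 0.116.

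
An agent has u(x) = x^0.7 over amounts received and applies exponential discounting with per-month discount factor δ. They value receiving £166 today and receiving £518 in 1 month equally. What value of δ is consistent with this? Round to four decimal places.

Indifference means u(166) = δ · u(518), so δ = u(166)/u(518).
With u(x) = x^0.7: δ = 166^0.7/518^0.7 = (166/518)^0.7 = 0.45086.

δ ≈ 0.4509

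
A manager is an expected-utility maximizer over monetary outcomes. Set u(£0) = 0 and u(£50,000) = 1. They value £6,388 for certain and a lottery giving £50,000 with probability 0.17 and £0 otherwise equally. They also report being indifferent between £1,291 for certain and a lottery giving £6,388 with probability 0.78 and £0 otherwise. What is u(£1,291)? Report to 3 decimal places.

0.133

From the first indifference, u(£6,388) = 0.17·u(£50,000) + 0.83·u(£0) = 0.17·1 + 0.83·0 = 0.17.
The second indifference gives u(£1,291) = 0.78·u(£6,388) + 0.22·u(£0) = 0.78·0.17 + 0.22·0.00 = 0.1326.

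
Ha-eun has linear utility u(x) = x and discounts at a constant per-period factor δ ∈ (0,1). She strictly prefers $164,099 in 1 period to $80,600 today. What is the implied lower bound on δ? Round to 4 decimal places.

Comparing present values: 80600 < δ·164099.
So δ > 80600/164099 = 0.49117.

δ > 0.4912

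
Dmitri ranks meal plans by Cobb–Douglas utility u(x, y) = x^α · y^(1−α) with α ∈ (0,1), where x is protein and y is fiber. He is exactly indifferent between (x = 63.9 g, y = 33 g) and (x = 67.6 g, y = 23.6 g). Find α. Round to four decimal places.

The Cobb–Douglas utilities coincide, so 63.9^α·33^(1−α) = 67.6^α·23.6^(1−α).
Rearrange to (63.9/67.6)^α = (23.6/33)^(1−α) and take logs: α·-0.0562886 = (1−α)·-0.3352608.
With A = -0.0562886 and B = -0.3352608: α·A = (1−α)·B, so α = B/(A+B) = -0.3352608/-0.3915494 ≈ 0.8562.

α ≈ 0.8562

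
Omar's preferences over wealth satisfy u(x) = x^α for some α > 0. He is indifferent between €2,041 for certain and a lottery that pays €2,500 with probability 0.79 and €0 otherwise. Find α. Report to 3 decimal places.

α ≈ 1.162

The lottery's expected utility is 0.79·u(2500) + 0.21·u(0) = 0.79·2500^α (since u(0) = 0 for α > 0).
Setting u(2041) equal to that: 2041^α = 0.79·2500^α ⇒ (2041/2500)^α = 0.79.
Take logs: α = ln 0.79 / ln(2041/2500) ≈ 1.16205.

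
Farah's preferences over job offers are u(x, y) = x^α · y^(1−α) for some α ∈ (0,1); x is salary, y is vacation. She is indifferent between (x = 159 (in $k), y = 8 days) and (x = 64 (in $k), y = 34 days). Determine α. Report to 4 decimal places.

α ≈ 0.6139

Indifference: 159^α · 8^(1−α) = 64^α · 34^(1−α).
Rearrange to (159/64)^α = (34/8)^(1−α) and take logs: α·0.9100211 = (1−α)·1.4469190.
Thus α·(2.3569401) = 1.4469190, so α = 1.4469190/2.3569401 ≈ 0.6139.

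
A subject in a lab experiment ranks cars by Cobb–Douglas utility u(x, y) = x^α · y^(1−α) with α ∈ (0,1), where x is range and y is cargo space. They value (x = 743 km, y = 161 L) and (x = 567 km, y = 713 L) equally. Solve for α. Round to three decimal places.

α ≈ 0.846

The Cobb–Douglas utilities coincide, so 743^α·161^(1−α) = 567^α·713^(1−α).
(743/567)^α = (713/161)^(1−α); take logs: α·ln(743/567) = (1−α)·ln(713/161), i.e. α·0.270337 = (1−α)·1.488077.
With A = 0.270337 and B = 1.488077: α·A = (1−α)·B, so α = B/(A+B) = 1.488077/1.758414 ≈ 0.846.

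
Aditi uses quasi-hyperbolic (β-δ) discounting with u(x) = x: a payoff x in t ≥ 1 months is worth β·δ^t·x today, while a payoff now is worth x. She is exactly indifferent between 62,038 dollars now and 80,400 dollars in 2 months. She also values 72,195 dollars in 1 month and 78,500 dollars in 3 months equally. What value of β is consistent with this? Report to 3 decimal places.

Both payoffs in the second observation are in the future, so β drops out: δ^1·72195 = δ^3·78500 ⇒ δ^2 = 72195/78500 = 0.91968, so δ = 0.95900.
The first indifference: 62038 = β·δ^2·80400, so β = 62038/(δ^2·80400) = 62038/(0.91968·80400) ≈ 0.839.

β ≈ 0.839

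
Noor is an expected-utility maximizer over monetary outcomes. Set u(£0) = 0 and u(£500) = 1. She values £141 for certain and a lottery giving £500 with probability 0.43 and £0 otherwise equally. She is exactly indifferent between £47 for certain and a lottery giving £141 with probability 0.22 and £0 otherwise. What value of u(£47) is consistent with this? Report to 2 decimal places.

0.09

First, u(£141) = 0.43·u(£500) + 0.57·u(£0) = 0.43.
Chaining: u(£47) = 0.22·0.43 + 0.78·0.00 = 0.0946.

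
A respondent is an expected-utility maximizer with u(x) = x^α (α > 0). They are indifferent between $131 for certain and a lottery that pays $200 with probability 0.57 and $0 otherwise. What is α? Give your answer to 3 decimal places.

The lottery's expected utility is 0.57·u(200) + 0.43·u(0) = 0.57·200^α (since u(0) = 0 for α > 0).
Equating: 131^α = 0.57·200^α, i.e. 0.6550^α = 0.57.
Take logs: α = ln 0.57 / ln(131/200) ≈ 1.32851.

α ≈ 1.329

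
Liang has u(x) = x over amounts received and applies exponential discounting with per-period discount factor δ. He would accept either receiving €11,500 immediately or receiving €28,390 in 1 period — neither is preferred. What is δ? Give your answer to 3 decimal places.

Indifference means u(11500) = δ · u(28390), so δ = u(11500)/u(28390).
With u(x) = x: δ = 11500/28390 = 0.40507.

δ ≈ 0.405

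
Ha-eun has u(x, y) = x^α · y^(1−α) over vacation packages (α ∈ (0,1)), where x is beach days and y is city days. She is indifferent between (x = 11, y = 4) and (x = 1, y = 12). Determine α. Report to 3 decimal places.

The Cobb–Douglas utilities coincide, so 11^α·4^(1−α) = 1^α·12^(1−α).
Rearrange to (11/1)^α = (12/4)^(1−α) and take logs: α·2.397895 = (1−α)·1.098612.
So α/(1−α) = (1.098612)/(2.397895) = 0.458157, and α = 0.458157/1.458157 ≈ 0.314.

α ≈ 0.314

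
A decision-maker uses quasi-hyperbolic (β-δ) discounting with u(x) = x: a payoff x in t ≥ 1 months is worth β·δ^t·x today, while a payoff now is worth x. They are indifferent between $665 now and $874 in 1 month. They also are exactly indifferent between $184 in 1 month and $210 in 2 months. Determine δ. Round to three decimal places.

δ ≈ 0.876

From the later pair, β·δ^1·184 = β·δ^2·210; dividing through, δ = 184/210 = 0.87619.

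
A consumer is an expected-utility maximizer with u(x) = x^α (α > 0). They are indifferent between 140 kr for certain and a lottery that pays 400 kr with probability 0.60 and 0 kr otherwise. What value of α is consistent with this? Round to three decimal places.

EU(lottery) = 0.60·400^α + 0.40·0 = 0.60·400^α.
Setting u(140) equal to that: 140^α = 0.60·400^α ⇒ (140/400)^α = 0.60.
α = ln(0.60) / ln(140/400) = -0.510826/-1.049822 ≈ 0.487.

α ≈ 0.487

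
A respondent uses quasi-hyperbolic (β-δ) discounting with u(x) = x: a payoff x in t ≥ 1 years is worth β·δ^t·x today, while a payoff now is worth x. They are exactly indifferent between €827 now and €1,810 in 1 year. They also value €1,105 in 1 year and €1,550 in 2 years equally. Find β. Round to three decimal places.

The second indifference involves only future payoffs, so β cancels: β·δ^1·1105 = β·δ^2·1550, giving δ = 1105/1550 = 0.71290.
Now use the now-vs-future pair: 827 = β·δ·1810 gives β = 827/(0.71290·1810) ≈ 0.641.

β ≈ 0.641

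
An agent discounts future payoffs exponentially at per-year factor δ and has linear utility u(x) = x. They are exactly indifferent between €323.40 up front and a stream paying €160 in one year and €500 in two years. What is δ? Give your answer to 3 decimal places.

The stream is worth 160δ + 500δ² today, so 160δ + 500δ² = 323.40.
Rearranged: 500δ² + 160δ − 323.40 = 0.
The positive root is δ = [−160 + √(160² + 4·500·323.40)] / (2·500) = (−160 + 820.000)/1000 ≈ 0.660.

δ ≈ 0.660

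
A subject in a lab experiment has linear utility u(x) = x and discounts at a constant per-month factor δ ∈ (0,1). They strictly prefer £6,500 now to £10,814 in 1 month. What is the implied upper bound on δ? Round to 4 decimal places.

δ < 0.6011

Comparing present values: 6500 > δ·10814.
Dividing through by 10814 gives δ < 0.60107.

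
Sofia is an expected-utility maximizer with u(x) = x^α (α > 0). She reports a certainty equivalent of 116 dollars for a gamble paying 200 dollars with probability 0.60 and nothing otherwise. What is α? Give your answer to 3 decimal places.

α ≈ 0.938

The lottery's expected utility is 0.60·u(200) + 0.40·u(0) = 0.60·200^α (since u(0) = 0 for α > 0).
Equating: 116^α = 0.60·200^α, i.e. 0.5800^α = 0.60.
α = ln(0.60) / ln(116/200) = -0.510826/-0.544727 ≈ 0.938.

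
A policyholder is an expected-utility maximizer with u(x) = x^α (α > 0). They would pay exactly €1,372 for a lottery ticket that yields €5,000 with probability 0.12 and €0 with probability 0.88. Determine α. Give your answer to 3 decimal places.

α ≈ 1.640

EU(lottery) = 0.12·5000^α + 0.88·0 = 0.12·5000^α.
Indifference: 1372^α = 0.12·5000^α, so (1372/5000)^α = 0.12.
Taking logs: α·ln(1372/5000) = ln(0.12), so α = -2.120264 / -1.293168 ≈ 1.640.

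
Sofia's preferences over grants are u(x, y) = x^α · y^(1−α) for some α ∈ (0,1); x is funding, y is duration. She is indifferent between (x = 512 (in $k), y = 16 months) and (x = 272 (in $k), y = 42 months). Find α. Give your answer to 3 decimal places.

Set the two utilities equal: 512^α·16^(1−α) = 272^α·42^(1−α).
(512/272)^α = (42/16)^(1−α); take logs: α·ln(512/272) = (1−α)·ln(42/16), i.e. α·0.632523 = (1−α)·0.965081.
Thus α·(1.597604) = 0.965081, so α = 0.965081/1.597604 ≈ 0.604.

α ≈ 0.604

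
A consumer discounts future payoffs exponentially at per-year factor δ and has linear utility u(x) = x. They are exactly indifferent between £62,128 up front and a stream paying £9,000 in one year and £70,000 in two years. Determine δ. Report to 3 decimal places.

Present value of the stream is 9000·δ + 70000·δ². Indifference gives 9000δ + 70000δ² = 62128.
That is, 70000δ² + 9000δ − 62128 = 0, a quadratic in δ.
δ = (−9000 + √(9000² + 4·70000·62128)) / (2·70000) = (−9000 + √17476840000.00) / 140000 ≈ 0.880.

δ ≈ 0.880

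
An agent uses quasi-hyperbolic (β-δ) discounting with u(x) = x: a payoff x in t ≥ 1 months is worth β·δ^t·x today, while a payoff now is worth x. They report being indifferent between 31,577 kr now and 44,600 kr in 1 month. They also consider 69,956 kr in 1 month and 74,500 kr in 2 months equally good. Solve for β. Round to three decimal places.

β ≈ 0.754

From the later pair, β·δ^1·69956 = β·δ^2·74500; dividing through, δ = 69956/74500 = 0.93901.
The first indifference: 31577 = β·δ·44600, so β = 31577/(δ·44600) = 31577/(0.93901·44600) ≈ 0.754.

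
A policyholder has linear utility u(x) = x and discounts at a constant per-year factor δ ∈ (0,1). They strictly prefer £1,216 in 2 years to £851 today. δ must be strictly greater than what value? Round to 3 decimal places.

The preference means 851 < δ^2·1216.
So δ^2 > 851/1216 = 0.69984; taking the square root of both positive sides preserves the inequality.
δ > (851/1216)^(1/2) ≈ 0.837.

δ > 0.837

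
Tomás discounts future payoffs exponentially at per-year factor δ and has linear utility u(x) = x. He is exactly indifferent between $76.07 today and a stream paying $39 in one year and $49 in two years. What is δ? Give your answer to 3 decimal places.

Present value of the stream is 39·δ + 49·δ². Indifference gives 39δ + 49δ² = 76.07.
Rearranged: 49δ² + 39δ − 76.07 = 0.
By the quadratic formula (taking the positive root), δ = (−39 + √16430.72) / 98 ≈ 0.910.

δ ≈ 0.910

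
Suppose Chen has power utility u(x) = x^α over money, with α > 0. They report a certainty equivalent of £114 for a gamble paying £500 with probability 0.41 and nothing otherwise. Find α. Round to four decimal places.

α ≈ 0.6031

The lottery's expected utility is 0.41·u(500) + 0.59·u(0) = 0.41·500^α (since u(0) = 0 for α > 0).
Setting u(114) equal to that: 114^α = 0.41·500^α ⇒ (114/500)^α = 0.41.
Taking logs: α·ln(114/500) = ln(0.41), so α = -0.8915981 / -1.4784097 ≈ 0.6031.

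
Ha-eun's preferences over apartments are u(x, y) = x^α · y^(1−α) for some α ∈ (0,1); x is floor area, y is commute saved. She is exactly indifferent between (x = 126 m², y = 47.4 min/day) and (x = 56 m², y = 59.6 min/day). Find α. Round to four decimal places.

α ≈ 0.2202

Indifference: 126^α · 47.4^(1−α) = 56^α · 59.6^(1−α).
(126/56)^α = (59.6/47.4)^(1−α); take logs: α·ln(126/56) = (1−α)·ln(59.6/47.4), i.e. α·0.8109302 = (1−α)·0.2290333.
Thus α·(1.0399635) = 0.2290333, so α = 0.2290333/1.0399635 ≈ 0.2202.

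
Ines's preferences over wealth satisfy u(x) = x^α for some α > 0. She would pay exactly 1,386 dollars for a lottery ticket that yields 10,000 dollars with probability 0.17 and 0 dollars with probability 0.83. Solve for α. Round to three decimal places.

Since u(0) = 0, the lottery's EU is 0.17·10000^α.
Equating: 1386^α = 0.17·10000^α, i.e. 0.1386^α = 0.17.
Taking logs: α·ln(1386/10000) = ln(0.17), so α = -1.771957 / -1.976163 ≈ 0.897.

α ≈ 0.897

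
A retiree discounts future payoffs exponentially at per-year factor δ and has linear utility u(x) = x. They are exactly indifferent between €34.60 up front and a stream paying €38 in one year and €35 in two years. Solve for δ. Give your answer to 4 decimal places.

δ ≈ 0.5900

Present value of the stream is 38·δ + 35·δ². Indifference gives 38δ + 35δ² = 34.60.
So 35δ² + 38δ − 34.60 = 0.
δ = (−38 + √(38² + 4·35·34.60)) / (2·35) = (−38 + √6288.00) / 70 ≈ 0.5900.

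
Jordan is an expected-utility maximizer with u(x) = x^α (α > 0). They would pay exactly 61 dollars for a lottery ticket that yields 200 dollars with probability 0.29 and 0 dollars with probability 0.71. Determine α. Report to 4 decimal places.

EU(lottery) = 0.29·200^α + 0.71·0 = 0.29·200^α.
Indifference: 61^α = 0.29·200^α, so (61/200)^α = 0.29.
α = ln(0.29) / ln(61/200) = -1.2378744/-1.1874435 ≈ 1.0425.

α ≈ 1.0425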